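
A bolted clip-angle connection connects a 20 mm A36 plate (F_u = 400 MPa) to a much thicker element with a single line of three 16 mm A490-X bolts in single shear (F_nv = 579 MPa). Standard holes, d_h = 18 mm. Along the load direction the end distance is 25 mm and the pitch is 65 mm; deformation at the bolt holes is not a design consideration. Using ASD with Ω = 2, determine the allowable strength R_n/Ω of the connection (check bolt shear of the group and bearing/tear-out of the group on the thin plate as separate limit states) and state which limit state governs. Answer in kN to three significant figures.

Bolt shear: A_b = π·16²/4 = 201.1 mm²; R_n = 579 × 201.1 × 3 × 1 / 1000 = 349.2 kN → 349.2 / 2 = 175 kN.
Bearing (1.5 l_c t F_u ≤ 3.0 d t F_u): upper limit = 3.0·16·20·400 / 1000 = 384 kN.
  Edge l_c = 25 − 18/2 = 16 → r_n = 192 kN; interior l_c = 65 − 18 = 47 → r_n = 384 kN.
  R_n,bearing = 1·192 + 2·384 = 960 kN → 960 / 2 = 480 kN.
Bolt shear governs: 175 kN.

175 kN (bolt shear governs)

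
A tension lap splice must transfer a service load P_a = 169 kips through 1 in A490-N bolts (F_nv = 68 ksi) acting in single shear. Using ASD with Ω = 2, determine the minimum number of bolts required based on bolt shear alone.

7 bolts

A_b = π·1²/4 = 0.7854 in².
Per-bolt allowable strength R_n/Ω = 68 × 0.7854 × 1 / 2 = 26.7 kips.
n ≥ 169 / 26.7 = 6.329 → use 7 bolts.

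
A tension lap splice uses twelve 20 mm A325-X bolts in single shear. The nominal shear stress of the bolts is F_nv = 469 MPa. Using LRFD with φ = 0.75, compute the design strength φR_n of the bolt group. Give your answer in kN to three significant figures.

1330 kN

A_b = π × 20² / 4 = 314.2 mm².
R_n = F_nv · A_b · n · n_s = 469 × 314.2 × 12 × 1 / 1000 = 1768 kN.
Design strength φR_n = 0.75 × 1768 = 1330 kN.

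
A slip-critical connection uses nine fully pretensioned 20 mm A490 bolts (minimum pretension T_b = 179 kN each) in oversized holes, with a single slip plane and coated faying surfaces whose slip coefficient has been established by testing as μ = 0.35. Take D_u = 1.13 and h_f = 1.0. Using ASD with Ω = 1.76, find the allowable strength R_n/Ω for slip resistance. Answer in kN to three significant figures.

362 kN

R_n = μ · D_u · h_f · T_b · n_s · n_b = 0.35 × 1.13 × 1.0 × 179 × 1 × 9 = 637.2 kN.
Allowable strength R_n/Ω = 637.2 / 1.76 = 362 kN.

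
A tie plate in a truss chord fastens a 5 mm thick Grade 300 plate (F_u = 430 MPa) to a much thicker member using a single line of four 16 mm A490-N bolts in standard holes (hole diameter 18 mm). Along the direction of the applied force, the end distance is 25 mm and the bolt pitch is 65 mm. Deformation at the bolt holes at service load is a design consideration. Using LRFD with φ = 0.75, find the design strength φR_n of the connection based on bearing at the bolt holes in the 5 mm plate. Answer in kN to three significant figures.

217 kN

Per bolt r_n = 1.2 l_c t F_u ≤ 2.4 d t F_u; upper limit = 2.4 × 16 × 5 × 430 / 1000 = 82.56 kN.
Edge bolt: l_c = 25 − 18/2 = 16 mm → 1.2 × 16 × 5 × 430 / 1000 = 41.28 → r_n = 41.28 kN.
Interior bolts: l_c = 65 − 18 = 47 mm → 1.2 × 47 × 5 × 430 / 1000 = 121.3 → r_n = 82.56 kN.
R_n = 1 × 41.28 + 3 × 82.56 = 289 kN.
Design strength φR_n = 0.75 × 289 = 217 kN.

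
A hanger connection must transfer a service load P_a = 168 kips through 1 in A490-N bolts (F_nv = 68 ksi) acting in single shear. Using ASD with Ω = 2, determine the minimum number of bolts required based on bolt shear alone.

7 bolts

A_b = π·1²/4 = 0.7854 in².
Per-bolt allowable strength R_n/Ω = 68 × 0.7854 × 1 / 2 = 26.7 kips.
n ≥ 168 / 26.7 = 6.291 → use 7 bolts.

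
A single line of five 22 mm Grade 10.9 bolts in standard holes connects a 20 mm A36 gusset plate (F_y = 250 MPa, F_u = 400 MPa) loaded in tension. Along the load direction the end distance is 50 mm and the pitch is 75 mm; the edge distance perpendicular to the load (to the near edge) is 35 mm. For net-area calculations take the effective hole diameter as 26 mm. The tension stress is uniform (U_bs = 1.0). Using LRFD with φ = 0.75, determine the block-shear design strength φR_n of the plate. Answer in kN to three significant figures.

Shear plane L_v = 50 + 4·75 = 350 mm; A_gv = 350 × 20 = 7000 mm².
A_nv = (350 − 4.5·26) × 20 = 4660 mm².
A_nt = (35 − 0.5·26) × 20 = 440 mm².
0.6 F_u A_nv = 1118 kN; 0.6 F_y A_gv = 1050 kN → shear yielding governs the shear term.
R_n = 1050 + 1.0 × 400 × 440 / 1000 = 1226 kN.
Design strength φR_n = 0.75 × 1226 = 920 kN.

920 kN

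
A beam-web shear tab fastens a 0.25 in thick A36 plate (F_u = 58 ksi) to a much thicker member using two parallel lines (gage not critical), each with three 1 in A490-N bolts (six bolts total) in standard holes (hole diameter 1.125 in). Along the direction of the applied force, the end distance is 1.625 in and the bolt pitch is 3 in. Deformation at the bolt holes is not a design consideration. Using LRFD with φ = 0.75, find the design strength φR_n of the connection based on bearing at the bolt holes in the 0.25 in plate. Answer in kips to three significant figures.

157 kips

Per bolt r_n = 1.5 l_c t F_u ≤ 3.0 d t F_u; upper limit = 3.0 × 1 × 0.25 × 58 = 43.5 kips.
Edge bolt: l_c = 1.625 − 1.125/2 = 1.062 in → 1.5 × 1.062 × 0.25 × 58 = 23.11 → r_n = 23.11 kips.
Interior bolts: l_c = 3 − 1.125 = 1.875 in → 1.5 × 1.875 × 0.25 × 58 = 40.78 → r_n = 40.78 kips.
R_n = 2 × 23.11 + 4 × 40.78 = 209.3 kips.
Design strength φR_n = 0.75 × 209.3 = 157 kips.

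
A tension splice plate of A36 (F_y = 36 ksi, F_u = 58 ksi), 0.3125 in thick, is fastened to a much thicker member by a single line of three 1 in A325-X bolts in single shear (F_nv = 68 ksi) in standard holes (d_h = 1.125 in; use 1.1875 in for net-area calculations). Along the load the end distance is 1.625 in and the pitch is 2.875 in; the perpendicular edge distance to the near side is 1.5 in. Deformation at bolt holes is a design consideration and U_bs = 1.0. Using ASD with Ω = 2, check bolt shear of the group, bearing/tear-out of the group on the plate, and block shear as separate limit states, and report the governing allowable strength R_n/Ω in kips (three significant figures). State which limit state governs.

32.2 kips (block shear governs)

Bolt shear: A_b = π·1²/4 = 0.7854 in²; R_n = 68 × 0.7854 × 3 × 1 = 160.2 kips → 160.2 / 2 = 80.1 kips.
Bearing: edge l_c = 1.062, r_n = 23.11 kips; interior l_c = 1.75, r_n = 38.06 kips; R_n = 23.11 + 2·38.06 = 99.23 kips → 49.6 kips.
Block shear: A_gv = 2.305, A_nv = 1.377, A_nt = 0.2832 in²; R_n = min(0.6F_uA_nv, 0.6F_yA_gv) + U_bs·F_u·A_nt = 64.34 kips → 32.2 kips.
Block shear governs: 32.2 kips.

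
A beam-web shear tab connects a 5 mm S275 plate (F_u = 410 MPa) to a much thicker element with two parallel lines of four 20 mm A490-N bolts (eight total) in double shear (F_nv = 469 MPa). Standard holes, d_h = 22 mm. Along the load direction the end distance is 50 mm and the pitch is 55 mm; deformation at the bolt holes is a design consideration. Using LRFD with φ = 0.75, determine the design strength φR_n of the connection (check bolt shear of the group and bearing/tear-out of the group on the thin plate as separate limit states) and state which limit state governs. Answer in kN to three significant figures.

Bolt shear: A_b = π·20²/4 = 314.2 mm²; R_n = 469 × 314.2 × 8 × 2 / 1000 = 2357 kN → 0.75 × 2357 = 1770 kN.
Bearing (1.2 l_c t F_u ≤ 2.4 d t F_u): upper limit = 2.4·20·5·410 / 1000 = 98.4 kN.
  Edge l_c = 50 − 22/2 = 39 → r_n = 95.94 kN; interior l_c = 55 − 22 = 33 → r_n = 81.18 kN.
  R_n,bearing = 2·95.94 + 6·81.18 = 679 kN → 0.75 × 679 = 509 kN.
Bearing governs: 509 kN.

509 kN (bearing governs)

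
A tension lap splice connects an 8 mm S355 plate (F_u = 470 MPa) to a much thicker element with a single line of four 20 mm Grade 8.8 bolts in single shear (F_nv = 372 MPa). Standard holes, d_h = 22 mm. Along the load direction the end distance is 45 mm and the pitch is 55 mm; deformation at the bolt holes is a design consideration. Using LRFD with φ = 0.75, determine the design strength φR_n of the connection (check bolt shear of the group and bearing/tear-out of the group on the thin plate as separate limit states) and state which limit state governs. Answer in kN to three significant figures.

351 kN (bolt shear governs)

Bolt shear: A_b = π·20²/4 = 314.2 mm²; R_n = 372 × 314.2 × 4 × 1 / 1000 = 467.5 kN → 0.75 × 467.5 = 351 kN.
Bearing (1.2 l_c t F_u ≤ 2.4 d t F_u): upper limit = 2.4·20·8·470 / 1000 = 180.5 kN.
  Edge l_c = 45 − 22/2 = 34 → r_n = 153.4 kN; interior l_c = 55 − 22 = 33 → r_n = 148.9 kN.
  R_n,bearing = 1·153.4 + 3·148.9 = 600.1 kN → 0.75 × 600.1 = 450 kN.
Bolt shear governs: 351 kN.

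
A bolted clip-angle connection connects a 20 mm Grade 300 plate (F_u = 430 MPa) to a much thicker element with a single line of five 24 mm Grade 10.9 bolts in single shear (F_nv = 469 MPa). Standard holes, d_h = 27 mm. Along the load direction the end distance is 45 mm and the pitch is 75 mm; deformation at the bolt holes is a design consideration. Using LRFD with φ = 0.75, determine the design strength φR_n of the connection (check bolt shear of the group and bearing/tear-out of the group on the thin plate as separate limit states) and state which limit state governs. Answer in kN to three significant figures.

796 kN (bolt shear governs)

Bolt shear: A_b = π·24²/4 = 452.4 mm²; R_n = 469 × 452.4 × 5 × 1 / 1000 = 1061 kN → 0.75 × 1061 = 796 kN.
Bearing (1.2 l_c t F_u ≤ 2.4 d t F_u): upper limit = 2.4·24·20·430 / 1000 = 495.4 kN.
  Edge l_c = 45 − 27/2 = 31.5 → r_n = 325.1 kN; interior l_c = 75 − 27 = 48 → r_n = 495.4 kN.
  R_n,bearing = 1·325.1 + 4·495.4 = 2307 kN → 0.75 × 2307 = 1730 kN.
Bolt shear governs: 796 kN.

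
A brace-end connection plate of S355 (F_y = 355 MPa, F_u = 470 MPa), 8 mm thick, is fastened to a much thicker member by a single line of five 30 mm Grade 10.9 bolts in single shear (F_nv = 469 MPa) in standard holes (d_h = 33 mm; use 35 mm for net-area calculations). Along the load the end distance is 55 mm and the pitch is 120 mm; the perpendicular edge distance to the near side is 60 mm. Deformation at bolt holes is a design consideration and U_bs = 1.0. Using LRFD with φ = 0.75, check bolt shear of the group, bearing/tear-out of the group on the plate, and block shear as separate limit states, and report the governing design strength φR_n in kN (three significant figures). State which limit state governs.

Bolt shear: A_b = π·30²/4 = 706.9 mm²; R_n = 469 × 706.9 × 5 × 1 / 1000 = 1658 kN → 0.75 × 1658 = 1240 kN.
Bearing: edge l_c = 38.5, r_n = 173.7 kN; interior l_c = 87, r_n = 270.7 kN; R_n = 173.7 + 4·270.7 = 1257 kN → 942 kN.
Block shear: A_gv = 4280, A_nv = 3020, A_nt = 340 mm²; R_n = min(0.6F_uA_nv, 0.6F_yA_gv) + U_bs·F_u·A_nt = 1011 kN → 759 kN.
Block shear governs: 759 kN.

759 kN (block shear governs)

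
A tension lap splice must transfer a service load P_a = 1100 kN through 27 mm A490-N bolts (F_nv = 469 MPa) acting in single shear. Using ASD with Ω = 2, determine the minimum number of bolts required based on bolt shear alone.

A_b = π·27²/4 = 572.6 mm².
Per-bolt allowable strength R_n/Ω = 469 × 572.6 × 1 / 1000 / 2 = 134.3 kN.
n ≥ 1100 / 134.3 = 8.193 → use 9 bolts.

9 bolts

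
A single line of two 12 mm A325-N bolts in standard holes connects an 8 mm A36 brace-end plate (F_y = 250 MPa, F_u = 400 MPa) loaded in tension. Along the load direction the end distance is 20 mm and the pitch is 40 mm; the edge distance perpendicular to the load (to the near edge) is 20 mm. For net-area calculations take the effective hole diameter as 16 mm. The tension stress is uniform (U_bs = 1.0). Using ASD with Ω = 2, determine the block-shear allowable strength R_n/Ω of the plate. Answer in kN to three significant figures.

Shear plane L_v = 20 + 1·40 = 60 mm; A_gv = 60 × 8 = 480 mm².
A_nv = (60 − 1.5·16) × 8 = 288 mm².
A_nt = (20 − 0.5·16) × 8 = 96 mm².
0.6 F_u A_nv = 69.12 kN; 0.6 F_y A_gv = 72 kN → shear rupture governs the shear term.
R_n = 69.12 + 1.0 × 400 × 96 / 1000 = 107.5 kN.
Allowable strength R_n/Ω = 107.5 / 2 = 53.8 kN.

53.8 kN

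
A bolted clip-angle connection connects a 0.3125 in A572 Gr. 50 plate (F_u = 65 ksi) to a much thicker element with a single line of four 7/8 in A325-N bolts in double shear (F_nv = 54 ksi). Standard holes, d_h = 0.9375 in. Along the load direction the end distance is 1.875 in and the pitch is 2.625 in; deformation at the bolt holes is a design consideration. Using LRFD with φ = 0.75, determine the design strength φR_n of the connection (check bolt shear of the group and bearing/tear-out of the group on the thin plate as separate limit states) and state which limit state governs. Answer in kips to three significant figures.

Bolt shear: A_b = π·0.875²/4 = 0.6013 in²; R_n = 54 × 0.6013 × 4 × 2 = 259.8 kips → 0.75 × 259.8 = 195 kips.
Bearing (1.2 l_c t F_u ≤ 2.4 d t F_u): upper limit = 2.4·0.875·0.3125·65 = 42.66 kips.
  Edge l_c = 1.875 − 0.9375/2 = 1.406 → r_n = 34.28 kips; interior l_c = 2.625 − 0.9375 = 1.688 → r_n = 41.13 kips.
  R_n,bearing = 1·34.28 + 3·41.13 = 157.7 kips → 0.75 × 157.7 = 118 kips.
Bearing governs: 118 kips.

118 kips (bearing governs)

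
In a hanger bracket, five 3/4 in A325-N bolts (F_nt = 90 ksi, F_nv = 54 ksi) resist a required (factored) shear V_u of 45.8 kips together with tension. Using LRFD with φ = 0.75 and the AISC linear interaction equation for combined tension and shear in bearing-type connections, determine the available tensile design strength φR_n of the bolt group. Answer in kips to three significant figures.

A_b = π·0.75²/4 = 0.4418 in²; f_rv = 45.8 / (5 × 0.4418) = 20.73 ksi.
F'_nt = 1.3 F_nt − (F_nt / φF_nv) f_rv = 1.3·90 − (90/(0.75·54))·20.73 = 70.92 ksi, capped at F_nt → F'_nt = 70.92 ksi.
R_n = F'_nt · A_b · n = 70.92 × 0.4418 × 5 = 156.7 kips.
Design strength φR_n = 0.75 × 156.7 = 118 kips.

118 kips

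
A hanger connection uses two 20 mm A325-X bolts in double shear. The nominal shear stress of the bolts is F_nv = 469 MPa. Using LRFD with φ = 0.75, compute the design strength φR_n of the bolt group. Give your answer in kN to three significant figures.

442 kN

A_b = π × 20² / 4 = 314.2 mm².
R_n = F_nv · A_b · n · n_s = 469 × 314.2 × 2 × 2 / 1000 = 589.4 kN.
Design strength φR_n = 0.75 × 589.4 = 442 kN.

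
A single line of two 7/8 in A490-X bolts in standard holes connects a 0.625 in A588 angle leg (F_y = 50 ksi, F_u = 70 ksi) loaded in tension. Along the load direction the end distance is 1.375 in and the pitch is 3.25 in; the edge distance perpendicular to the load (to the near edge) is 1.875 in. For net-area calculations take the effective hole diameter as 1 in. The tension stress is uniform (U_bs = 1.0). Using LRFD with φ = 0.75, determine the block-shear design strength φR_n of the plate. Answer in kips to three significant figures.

Shear plane L_v = 1.375 + 1·3.25 = 4.625 in; A_gv = 4.625 × 0.625 = 2.891 in².
A_nv = (4.625 − 1.5·1) × 0.625 = 1.953 in².
A_nt = (1.875 − 0.5·1) × 0.625 = 0.8594 in².
0.6 F_u A_nv = 82.03 kips; 0.6 F_y A_gv = 86.72 kips → shear rupture governs the shear term.
R_n = 82.03 + 1.0 × 70 × 0.8594 = 142.2 kips.
Design strength φR_n = 0.75 × 142.2 = 107 kips.

107 kips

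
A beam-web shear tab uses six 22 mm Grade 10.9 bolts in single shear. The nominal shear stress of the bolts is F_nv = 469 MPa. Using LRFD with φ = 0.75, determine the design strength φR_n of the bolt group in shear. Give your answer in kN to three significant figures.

A_b = π × 22² / 4 = 380.1 mm².
R_n = F_nv · A_b · n · n_s = 469 × 380.1 × 6 × 1 / 1000 = 1070 kN.
Design strength φR_n = 0.75 × 1070 = 802 kN.

802 kN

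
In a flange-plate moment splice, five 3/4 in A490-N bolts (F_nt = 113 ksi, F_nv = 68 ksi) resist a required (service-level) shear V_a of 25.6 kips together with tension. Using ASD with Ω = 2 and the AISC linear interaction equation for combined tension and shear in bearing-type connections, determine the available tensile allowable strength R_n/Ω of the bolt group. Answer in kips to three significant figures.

A_b = π·0.75²/4 = 0.4418 in²; f_rv = 25.6 / (5 × 0.4418) = 11.59 ksi.
F'_nt = 1.3 F_nt − (Ω F_nt / F_nv) f_rv = 1.3·113 − (2·113/68)·11.59 = 108.4 ksi, capped at F_nt → F'_nt = 108.4 ksi.
R_n = F'_nt · A_b · n = 108.4 × 0.4418 × 5 = 239.4 kips.
Allowable strength R_n/Ω = 239.4 / 2 = 120 kips.

120 kips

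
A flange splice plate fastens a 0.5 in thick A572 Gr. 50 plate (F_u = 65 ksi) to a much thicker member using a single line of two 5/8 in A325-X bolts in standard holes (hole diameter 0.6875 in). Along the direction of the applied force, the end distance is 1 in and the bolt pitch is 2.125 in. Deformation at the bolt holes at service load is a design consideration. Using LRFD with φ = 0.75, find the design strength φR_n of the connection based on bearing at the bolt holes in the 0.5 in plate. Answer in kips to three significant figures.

Per bolt r_n = 1.2 l_c t F_u ≤ 2.4 d t F_u; upper limit = 2.4 × 0.625 × 0.5 × 65 = 48.75 kips.
Edge bolt: l_c = 1 − 0.6875/2 = 0.6562 in → 1.2 × 0.6562 × 0.5 × 65 = 25.59 → r_n = 25.59 kips.
Interior bolts: l_c = 2.125 − 0.6875 = 1.438 in → 1.2 × 1.438 × 0.5 × 65 = 56.06 → r_n = 48.75 kips.
R_n = 1 × 25.59 + 1 × 48.75 = 74.34 kips.
Design strength φR_n = 0.75 × 74.34 = 55.8 kips.

55.8 kips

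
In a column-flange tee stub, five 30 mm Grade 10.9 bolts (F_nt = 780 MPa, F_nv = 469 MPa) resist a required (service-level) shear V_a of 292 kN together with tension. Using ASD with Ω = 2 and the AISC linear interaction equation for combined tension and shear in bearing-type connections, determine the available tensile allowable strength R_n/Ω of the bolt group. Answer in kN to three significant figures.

1310 kN

A_b = π·30²/4 = 706.9 mm²; f_rv = 292 × 1000 / (5 × 706.9) = 82.62 MPa.
F'_nt = 1.3 F_nt − (Ω F_nt / F_nv) f_rv = 1.3·780 − (2·780/469)·82.62 = 739.2 MPa, capped at F_nt → F'_nt = 739.2 MPa.
R_n = F'_nt · A_b · n = 739.2 × 706.9 × 5 / 1000 = 2613 kN.
Allowable strength R_n/Ω = 2613 / 2 = 1310 kN.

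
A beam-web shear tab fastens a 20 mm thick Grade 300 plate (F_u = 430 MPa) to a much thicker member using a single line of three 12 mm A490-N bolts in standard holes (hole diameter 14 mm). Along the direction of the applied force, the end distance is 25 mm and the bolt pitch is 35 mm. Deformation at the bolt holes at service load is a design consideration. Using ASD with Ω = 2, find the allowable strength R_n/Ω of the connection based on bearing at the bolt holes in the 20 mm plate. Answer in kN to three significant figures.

Per bolt r_n = 1.2 l_c t F_u ≤ 2.4 d t F_u; upper limit = 2.4 × 12 × 20 × 430 / 1000 = 247.7 kN.
Edge bolt: l_c = 25 − 14/2 = 18 mm → 1.2 × 18 × 20 × 430 / 1000 = 185.8 → r_n = 185.8 kN.
Interior bolts: l_c = 35 − 14 = 21 mm → 1.2 × 21 × 20 × 430 / 1000 = 216.7 → r_n = 216.7 kN.
R_n = 1 × 185.8 + 2 × 216.7 = 619.2 kN.
Allowable strength R_n/Ω = 619.2 / 2 = 310 kN.

310 kN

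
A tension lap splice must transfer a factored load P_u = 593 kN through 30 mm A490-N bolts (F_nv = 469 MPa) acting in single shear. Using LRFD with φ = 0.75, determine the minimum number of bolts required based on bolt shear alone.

3 bolts

A_b = π·30²/4 = 706.9 mm².
Per-bolt design strength φR_n = 0.75 × 469 × 706.9 × 1 / 1000 = 248.6 kN.
n ≥ 593 / 248.6 = 2.385 → use 3 bolts.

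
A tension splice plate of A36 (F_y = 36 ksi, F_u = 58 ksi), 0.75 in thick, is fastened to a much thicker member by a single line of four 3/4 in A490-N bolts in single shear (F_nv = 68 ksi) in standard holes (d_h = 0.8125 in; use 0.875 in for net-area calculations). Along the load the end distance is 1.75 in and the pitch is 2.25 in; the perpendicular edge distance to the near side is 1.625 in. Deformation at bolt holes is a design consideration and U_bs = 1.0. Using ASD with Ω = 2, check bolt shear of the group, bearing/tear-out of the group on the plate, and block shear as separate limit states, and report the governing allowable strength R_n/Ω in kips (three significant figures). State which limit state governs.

Bolt shear: A_b = π·0.75²/4 = 0.4418 in²; R_n = 68 × 0.4418 × 4 × 1 = 120.2 kips → 120.2 / 2 = 60.1 kips.
Bearing: edge l_c = 1.344, r_n = 70.14 kips; interior l_c = 1.438, r_n = 75.04 kips; R_n = 70.14 + 3·75.04 = 295.3 kips → 148 kips.
Block shear: A_gv = 6.375, A_nv = 4.078, A_nt = 0.8906 in²; R_n = min(0.6F_uA_nv, 0.6F_yA_gv) + U_bs·F_u·A_nt = 189.4 kips → 94.7 kips.
Bolt shear governs: 60.1 kips.

60.1 kips (bolt shear governs)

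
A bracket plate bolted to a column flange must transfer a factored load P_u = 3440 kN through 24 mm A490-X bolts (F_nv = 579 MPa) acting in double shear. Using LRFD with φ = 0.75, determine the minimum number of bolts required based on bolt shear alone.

A_b = π·24²/4 = 452.4 mm².
Per-bolt design strength φR_n = 0.75 × 579 × 452.4 × 2 / 1000 = 392.9 kN.
n ≥ 3440 / 392.9 = 8.755 → use 9 bolts.

9 bolts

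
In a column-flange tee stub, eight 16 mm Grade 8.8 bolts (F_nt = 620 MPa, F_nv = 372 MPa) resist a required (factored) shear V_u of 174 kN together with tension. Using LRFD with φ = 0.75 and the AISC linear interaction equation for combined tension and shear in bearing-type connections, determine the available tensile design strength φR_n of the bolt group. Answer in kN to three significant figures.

682 kN

A_b = π·16²/4 = 201.1 mm²; f_rv = 174 × 1000 / (8 × 201.1) = 108.2 MPa.
F'_nt = 1.3 F_nt − (F_nt / φF_nv) f_rv = 1.3·620 − (620/(0.75·372))·108.2 = 565.6 MPa, capped at F_nt → F'_nt = 565.6 MPa.
R_n = F'_nt · A_b · n = 565.6 × 201.1 × 8 / 1000 = 909.8 kN.
Design strength φR_n = 0.75 × 909.8 = 682 kN.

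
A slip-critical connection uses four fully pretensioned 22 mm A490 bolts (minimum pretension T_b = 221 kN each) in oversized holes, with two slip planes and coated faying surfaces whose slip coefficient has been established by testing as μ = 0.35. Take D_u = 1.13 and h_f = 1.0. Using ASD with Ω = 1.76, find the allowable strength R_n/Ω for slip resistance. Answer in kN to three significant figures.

R_n = μ · D_u · h_f · T_b · n_s · n_b = 0.35 × 1.13 × 1.0 × 221 × 2 × 4 = 699.2 kN.
Allowable strength R_n/Ω = 699.2 / 1.76 = 397 kN.

397 kN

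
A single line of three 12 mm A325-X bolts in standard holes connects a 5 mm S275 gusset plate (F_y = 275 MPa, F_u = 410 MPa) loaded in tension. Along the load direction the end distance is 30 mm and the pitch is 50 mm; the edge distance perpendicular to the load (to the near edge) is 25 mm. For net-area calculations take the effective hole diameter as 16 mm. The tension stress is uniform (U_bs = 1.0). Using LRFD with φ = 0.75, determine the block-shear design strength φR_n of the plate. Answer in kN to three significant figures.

Shear plane L_v = 30 + 2·50 = 130 mm; A_gv = 130 × 5 = 650 mm².
A_nv = (130 − 2.5·16) × 5 = 450 mm².
A_nt = (25 − 0.5·16) × 5 = 85 mm².
0.6 F_u A_nv = 110.7 kN; 0.6 F_y A_gv = 107.2 kN → shear yielding governs the shear term.
R_n = 107.2 + 1.0 × 410 × 85 / 1000 = 142.1 kN.
Design strength φR_n = 0.75 × 142.1 = 107 kN.

107 kN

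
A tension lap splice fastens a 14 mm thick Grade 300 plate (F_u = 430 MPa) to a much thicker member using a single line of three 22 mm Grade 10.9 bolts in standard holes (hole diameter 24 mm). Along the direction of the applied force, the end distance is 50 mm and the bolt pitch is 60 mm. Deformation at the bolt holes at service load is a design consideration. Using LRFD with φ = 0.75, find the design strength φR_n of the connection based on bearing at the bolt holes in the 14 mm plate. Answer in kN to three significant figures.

Per bolt r_n = 1.2 l_c t F_u ≤ 2.4 d t F_u; upper limit = 2.4 × 22 × 14 × 430 / 1000 = 317.9 kN.
Edge bolt: l_c = 50 − 24/2 = 38 mm → 1.2 × 38 × 14 × 430 / 1000 = 274.5 → r_n = 274.5 kN.
Interior bolts: l_c = 60 − 24 = 36 mm → 1.2 × 36 × 14 × 430 / 1000 = 260.1 → r_n = 260.1 kN.
R_n = 1 × 274.5 + 2 × 260.1 = 794.6 kN.
Design strength φR_n = 0.75 × 794.6 = 596 kN.

596 kN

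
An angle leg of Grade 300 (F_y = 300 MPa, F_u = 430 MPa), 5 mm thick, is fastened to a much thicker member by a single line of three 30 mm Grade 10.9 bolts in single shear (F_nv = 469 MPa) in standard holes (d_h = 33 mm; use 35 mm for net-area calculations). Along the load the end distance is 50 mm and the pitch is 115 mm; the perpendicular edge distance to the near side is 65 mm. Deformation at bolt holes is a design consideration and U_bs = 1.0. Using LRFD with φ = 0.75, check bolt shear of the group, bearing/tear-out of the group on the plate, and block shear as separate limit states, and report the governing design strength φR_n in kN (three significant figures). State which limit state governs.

263 kN (block shear governs)

Bolt shear: A_b = π·30²/4 = 706.9 mm²; R_n = 469 × 706.9 × 3 × 1 / 1000 = 994.5 kN → 0.75 × 994.5 = 746 kN.
Bearing: edge l_c = 33.5, r_n = 86.43 kN; interior l_c = 82, r_n = 154.8 kN; R_n = 86.43 + 2·154.8 = 396 kN → 297 kN.
Block shear: A_gv = 1400, A_nv = 962.5, A_nt = 237.5 mm²; R_n = min(0.6F_uA_nv, 0.6F_yA_gv) + U_bs·F_u·A_nt = 350.4 kN → 263 kN.
Block shear governs: 263 kN.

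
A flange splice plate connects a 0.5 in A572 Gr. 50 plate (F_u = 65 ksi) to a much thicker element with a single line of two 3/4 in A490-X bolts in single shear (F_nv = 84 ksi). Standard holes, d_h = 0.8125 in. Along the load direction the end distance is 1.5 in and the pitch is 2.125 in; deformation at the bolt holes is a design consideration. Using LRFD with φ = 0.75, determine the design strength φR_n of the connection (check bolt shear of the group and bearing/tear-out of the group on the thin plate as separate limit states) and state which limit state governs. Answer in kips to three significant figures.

55.7 kips (bolt shear governs)

Bolt shear: A_b = π·0.75²/4 = 0.4418 in²; R_n = 84 × 0.4418 × 2 × 1 = 74.22 kips → 0.75 × 74.22 = 55.7 kips.
Bearing (1.2 l_c t F_u ≤ 2.4 d t F_u): upper limit = 2.4·0.75·0.5·65 = 58.5 kips.
  Edge l_c = 1.5 − 0.8125/2 = 1.094 → r_n = 42.66 kips; interior l_c = 2.125 − 0.8125 = 1.312 → r_n = 51.19 kips.
  R_n,bearing = 1·42.66 + 1·51.19 = 93.84 kips → 0.75 × 93.84 = 70.4 kips.
Bolt shear governs: 55.7 kips.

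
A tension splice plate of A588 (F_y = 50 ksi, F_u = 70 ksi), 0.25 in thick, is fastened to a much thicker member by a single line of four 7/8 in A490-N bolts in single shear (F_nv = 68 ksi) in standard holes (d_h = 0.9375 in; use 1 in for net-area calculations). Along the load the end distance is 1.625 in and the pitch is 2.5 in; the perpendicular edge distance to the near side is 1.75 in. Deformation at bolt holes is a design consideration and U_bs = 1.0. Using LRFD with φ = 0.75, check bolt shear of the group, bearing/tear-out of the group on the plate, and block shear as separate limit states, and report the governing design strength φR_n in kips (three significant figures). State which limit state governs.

60.7 kips (block shear governs)

Bolt shear: A_b = π·0.875²/4 = 0.6013 in²; R_n = 68 × 0.6013 × 4 × 1 = 163.6 kips → 0.75 × 163.6 = 123 kips.
Bearing: edge l_c = 1.156, r_n = 24.28 kips; interior l_c = 1.562, r_n = 32.81 kips; R_n = 24.28 + 3·32.81 = 122.7 kips → 92 kips.
Block shear: A_gv = 2.281, A_nv = 1.406, A_nt = 0.3125 in²; R_n = min(0.6F_uA_nv, 0.6F_yA_gv) + U_bs·F_u·A_nt = 80.94 kips → 60.7 kips.
Block shear governs: 60.7 kips.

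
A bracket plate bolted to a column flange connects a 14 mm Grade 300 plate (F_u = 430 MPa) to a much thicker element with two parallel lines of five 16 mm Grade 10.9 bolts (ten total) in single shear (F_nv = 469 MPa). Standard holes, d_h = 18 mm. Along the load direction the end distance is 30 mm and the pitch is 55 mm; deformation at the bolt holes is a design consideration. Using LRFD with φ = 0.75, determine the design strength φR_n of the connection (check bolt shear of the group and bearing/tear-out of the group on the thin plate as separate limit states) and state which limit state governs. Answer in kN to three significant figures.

Bolt shear: A_b = π·16²/4 = 201.1 mm²; R_n = 469 × 201.1 × 10 × 1 / 1000 = 943 kN → 0.75 × 943 = 707 kN.
Bearing (1.2 l_c t F_u ≤ 2.4 d t F_u): upper limit = 2.4·16·14·430 / 1000 = 231.2 kN.
  Edge l_c = 30 − 18/2 = 21 → r_n = 151.7 kN; interior l_c = 55 − 18 = 37 → r_n = 231.2 kN.
  R_n,bearing = 2·151.7 + 8·231.2 = 2153 kN → 0.75 × 2153 = 1610 kN.
Bolt shear governs: 707 kN.

707 kN (bolt shear governs)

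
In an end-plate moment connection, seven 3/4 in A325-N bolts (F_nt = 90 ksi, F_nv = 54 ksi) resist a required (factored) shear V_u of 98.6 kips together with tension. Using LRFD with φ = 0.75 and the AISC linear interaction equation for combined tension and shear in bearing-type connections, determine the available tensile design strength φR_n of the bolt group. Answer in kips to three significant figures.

107 kips

A_b = π·0.75²/4 = 0.4418 in²; f_rv = 98.6 / (7 × 0.4418) = 31.88 ksi.
F'_nt = 1.3 F_nt − (F_nt / φF_nv) f_rv = 1.3·90 − (90/(0.75·54))·31.88 = 46.15 ksi, capped at F_nt → F'_nt = 46.15 ksi.
R_n = F'_nt · A_b · n = 46.15 × 0.4418 × 7 = 142.7 kips.
Design strength φR_n = 0.75 × 142.7 = 107 kips.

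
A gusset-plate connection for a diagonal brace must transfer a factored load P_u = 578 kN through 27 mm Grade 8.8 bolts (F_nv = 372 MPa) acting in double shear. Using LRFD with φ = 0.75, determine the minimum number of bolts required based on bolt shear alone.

A_b = π·27²/4 = 572.6 mm².
Per-bolt design strength φR_n = 0.75 × 372 × 572.6 × 2 / 1000 = 319.5 kN.
n ≥ 578 / 319.5 = 1.809 → use 2 bolts.

2 bolts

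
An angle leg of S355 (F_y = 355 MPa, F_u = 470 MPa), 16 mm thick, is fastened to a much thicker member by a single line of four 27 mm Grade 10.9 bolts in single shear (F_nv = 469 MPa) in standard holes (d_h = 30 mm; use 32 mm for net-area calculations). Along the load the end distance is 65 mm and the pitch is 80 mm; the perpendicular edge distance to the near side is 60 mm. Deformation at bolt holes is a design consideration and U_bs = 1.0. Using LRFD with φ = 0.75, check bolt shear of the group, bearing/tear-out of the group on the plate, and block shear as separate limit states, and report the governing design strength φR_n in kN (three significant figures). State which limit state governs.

Bolt shear: A_b = π·27²/4 = 572.6 mm²; R_n = 469 × 572.6 × 4 × 1 / 1000 = 1074 kN → 0.75 × 1074 = 806 kN.
Bearing: edge l_c = 50, r_n = 451.2 kN; interior l_c = 50, r_n = 451.2 kN; R_n = 451.2 + 3·451.2 = 1805 kN → 1350 kN.
Block shear: A_gv = 4880, A_nv = 3088, A_nt = 704 mm²; R_n = min(0.6F_uA_nv, 0.6F_yA_gv) + U_bs·F_u·A_nt = 1202 kN → 901 kN.
Bolt shear governs: 806 kN.

806 kN (bolt shear governs)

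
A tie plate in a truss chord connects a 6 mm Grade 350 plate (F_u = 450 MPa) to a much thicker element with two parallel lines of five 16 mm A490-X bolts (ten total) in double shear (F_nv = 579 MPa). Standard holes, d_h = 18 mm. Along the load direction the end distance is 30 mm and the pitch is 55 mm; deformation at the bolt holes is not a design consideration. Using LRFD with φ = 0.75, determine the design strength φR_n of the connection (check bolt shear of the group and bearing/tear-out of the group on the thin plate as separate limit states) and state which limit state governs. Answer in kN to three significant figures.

905 kN (bearing governs)

Bolt shear: A_b = π·16²/4 = 201.1 mm²; R_n = 579 × 201.1 × 10 × 2 / 1000 = 2328 kN → 0.75 × 2328 = 1750 kN.
Bearing (1.5 l_c t F_u ≤ 3.0 d t F_u): upper limit = 3.0·16·6·450 / 1000 = 129.6 kN.
  Edge l_c = 30 − 18/2 = 21 → r_n = 85.05 kN; interior l_c = 55 − 18 = 37 → r_n = 129.6 kN.
  R_n,bearing = 2·85.05 + 8·129.6 = 1207 kN → 0.75 × 1207 = 905 kN.
Bearing governs: 905 kN.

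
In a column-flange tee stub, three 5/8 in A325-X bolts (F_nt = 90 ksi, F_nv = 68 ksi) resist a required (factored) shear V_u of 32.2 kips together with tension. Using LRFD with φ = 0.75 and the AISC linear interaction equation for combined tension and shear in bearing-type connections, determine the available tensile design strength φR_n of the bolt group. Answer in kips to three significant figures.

38.1 kips

A_b = π·0.625²/4 = 0.3068 in²; f_rv = 32.2 / (3 × 0.3068) = 34.99 ksi.
F'_nt = 1.3 F_nt − (F_nt / φF_nv) f_rv = 1.3·90 − (90/(0.75·68))·34.99 = 55.26 ksi, capped at F_nt → F'_nt = 55.26 ksi.
R_n = F'_nt · A_b · n = 55.26 × 0.3068 × 3 = 50.86 kips.
Design strength φR_n = 0.75 × 50.86 = 38.1 kips.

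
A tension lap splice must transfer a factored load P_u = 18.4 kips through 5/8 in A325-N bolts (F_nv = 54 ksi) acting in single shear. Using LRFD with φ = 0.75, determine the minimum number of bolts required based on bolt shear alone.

A_b = π·0.625²/4 = 0.3068 in².
Per-bolt design strength φR_n = 0.75 × 54 × 0.3068 × 1 = 12.43 kips.
n ≥ 18.4 / 12.43 = 1.481 → use 2 bolts.

2 bolts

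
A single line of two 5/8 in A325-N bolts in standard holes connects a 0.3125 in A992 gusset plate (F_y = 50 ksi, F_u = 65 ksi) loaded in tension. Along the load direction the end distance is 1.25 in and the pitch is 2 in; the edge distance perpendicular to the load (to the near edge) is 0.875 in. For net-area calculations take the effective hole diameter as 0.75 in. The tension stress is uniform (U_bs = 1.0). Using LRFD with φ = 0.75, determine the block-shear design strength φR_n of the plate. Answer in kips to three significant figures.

27 kips

Shear plane L_v = 1.25 + 1·2 = 3.25 in; A_gv = 3.25 × 0.3125 = 1.016 in².
A_nv = (3.25 − 1.5·0.75) × 0.3125 = 0.6641 in².
A_nt = (0.875 − 0.5·0.75) × 0.3125 = 0.1562 in².
0.6 F_u A_nv = 25.9 kips; 0.6 F_y A_gv = 30.47 kips → shear rupture governs the shear term.
R_n = 25.9 + 1.0 × 65 × 0.1562 = 36.05 kips.
Design strength φR_n = 0.75 × 36.05 = 27 kips.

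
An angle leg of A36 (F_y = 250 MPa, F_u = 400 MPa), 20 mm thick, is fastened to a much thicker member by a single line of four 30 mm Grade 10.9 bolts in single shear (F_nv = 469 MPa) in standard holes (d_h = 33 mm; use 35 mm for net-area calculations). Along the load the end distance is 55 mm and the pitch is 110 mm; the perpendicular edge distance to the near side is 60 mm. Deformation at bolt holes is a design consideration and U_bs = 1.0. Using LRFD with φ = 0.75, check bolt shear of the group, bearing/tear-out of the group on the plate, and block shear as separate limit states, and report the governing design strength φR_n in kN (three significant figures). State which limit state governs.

995 kN (bolt shear governs)

Bolt shear: A_b = π·30²/4 = 706.9 mm²; R_n = 469 × 706.9 × 4 × 1 / 1000 = 1326 kN → 0.75 × 1326 = 995 kN.
Bearing: edge l_c = 38.5, r_n = 369.6 kN; interior l_c = 77, r_n = 576 kN; R_n = 369.6 + 3·576 = 2098 kN → 1570 kN.
Block shear: A_gv = 7700, A_nv = 5250, A_nt = 850 mm²; R_n = min(0.6F_uA_nv, 0.6F_yA_gv) + U_bs·F_u·A_nt = 1495 kN → 1120 kN.
Bolt shear governs: 995 kN.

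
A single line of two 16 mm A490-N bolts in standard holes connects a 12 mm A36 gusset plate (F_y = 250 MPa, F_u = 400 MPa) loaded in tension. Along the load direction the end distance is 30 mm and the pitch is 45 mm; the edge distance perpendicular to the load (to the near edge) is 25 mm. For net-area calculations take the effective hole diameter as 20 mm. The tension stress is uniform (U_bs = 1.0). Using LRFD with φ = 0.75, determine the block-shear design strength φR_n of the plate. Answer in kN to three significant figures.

Shear plane L_v = 30 + 1·45 = 75 mm; A_gv = 75 × 12 = 900 mm².
A_nv = (75 − 1.5·20) × 12 = 540 mm².
A_nt = (25 − 0.5·20) × 12 = 180 mm².
0.6 F_u A_nv = 129.6 kN; 0.6 F_y A_gv = 135 kN → shear rupture governs the shear term.
R_n = 129.6 + 1.0 × 400 × 180 / 1000 = 201.6 kN.
Design strength φR_n = 0.75 × 201.6 = 151 kN.

151 kN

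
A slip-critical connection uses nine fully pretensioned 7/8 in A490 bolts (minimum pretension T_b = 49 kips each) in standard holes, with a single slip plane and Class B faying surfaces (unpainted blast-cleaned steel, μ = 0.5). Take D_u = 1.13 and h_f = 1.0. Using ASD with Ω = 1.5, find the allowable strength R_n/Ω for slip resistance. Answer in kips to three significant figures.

166 kips

R_n = μ · D_u · h_f · T_b · n_s · n_b = 0.5 × 1.13 × 1.0 × 49 × 1 × 9 = 249.2 kips.
Allowable strength R_n/Ω = 249.2 / 1.5 = 166 kips.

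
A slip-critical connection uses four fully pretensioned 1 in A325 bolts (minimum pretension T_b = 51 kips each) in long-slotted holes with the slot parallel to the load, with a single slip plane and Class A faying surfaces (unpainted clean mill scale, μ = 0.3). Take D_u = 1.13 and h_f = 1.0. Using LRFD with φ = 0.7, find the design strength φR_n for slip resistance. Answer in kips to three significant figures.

R_n = μ · D_u · h_f · T_b · n_s · n_b = 0.3 × 1.13 × 1.0 × 51 × 1 × 4 = 69.16 kips.
Design strength φR_n = 0.7 × 69.16 = 48.4 kips.

48.4 kips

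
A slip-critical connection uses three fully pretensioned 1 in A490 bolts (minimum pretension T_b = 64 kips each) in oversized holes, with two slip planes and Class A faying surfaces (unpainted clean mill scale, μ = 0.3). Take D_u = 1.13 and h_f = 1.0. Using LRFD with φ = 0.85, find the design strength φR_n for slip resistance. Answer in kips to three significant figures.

R_n = μ · D_u · h_f · T_b · n_s · n_b = 0.3 × 1.13 × 1.0 × 64 × 2 × 3 = 130.2 kips.
Design strength φR_n = 0.85 × 130.2 = 111 kips.

111 kips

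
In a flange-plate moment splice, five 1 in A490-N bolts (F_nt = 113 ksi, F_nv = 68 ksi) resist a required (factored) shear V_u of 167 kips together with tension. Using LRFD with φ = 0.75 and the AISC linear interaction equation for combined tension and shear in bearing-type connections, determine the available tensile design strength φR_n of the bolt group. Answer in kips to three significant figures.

A_b = π·1²/4 = 0.7854 in²; f_rv = 167 / (5 × 0.7854) = 42.53 ksi.
F'_nt = 1.3 F_nt − (F_nt / φF_nv) f_rv = 1.3·113 − (113/(0.75·68))·42.53 = 52.68 ksi, capped at F_nt → F'_nt = 52.68 ksi.
R_n = F'_nt · A_b · n = 52.68 × 0.7854 × 5 = 206.9 kips.
Design strength φR_n = 0.75 × 206.9 = 155 kips.

155 kips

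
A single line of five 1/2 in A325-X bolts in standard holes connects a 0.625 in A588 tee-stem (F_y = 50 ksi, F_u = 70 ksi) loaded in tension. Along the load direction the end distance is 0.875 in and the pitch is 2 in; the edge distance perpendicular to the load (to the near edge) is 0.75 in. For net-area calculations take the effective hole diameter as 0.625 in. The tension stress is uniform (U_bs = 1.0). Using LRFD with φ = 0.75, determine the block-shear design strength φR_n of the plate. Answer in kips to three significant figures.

Shear plane L_v = 0.875 + 4·2 = 8.875 in; A_gv = 8.875 × 0.625 = 5.547 in².
A_nv = (8.875 − 4.5·0.625) × 0.625 = 3.789 in².
A_nt = (0.75 − 0.5·0.625) × 0.625 = 0.2734 in².
0.6 F_u A_nv = 159.1 kips; 0.6 F_y A_gv = 166.4 kips → shear rupture governs the shear term.
R_n = 159.1 + 1.0 × 70 × 0.2734 = 178.3 kips.
Design strength φR_n = 0.75 × 178.3 = 134 kips.

134 kips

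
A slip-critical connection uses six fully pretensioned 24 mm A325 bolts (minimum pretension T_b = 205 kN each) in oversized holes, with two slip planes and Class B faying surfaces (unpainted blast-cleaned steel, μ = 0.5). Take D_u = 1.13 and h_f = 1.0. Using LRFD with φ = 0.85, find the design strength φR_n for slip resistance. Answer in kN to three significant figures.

R_n = μ · D_u · h_f · T_b · n_s · n_b = 0.5 × 1.13 × 1.0 × 205 × 2 × 6 = 1390 kN.
Design strength φR_n = 0.85 × 1390 = 1180 kN.

1180 kN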